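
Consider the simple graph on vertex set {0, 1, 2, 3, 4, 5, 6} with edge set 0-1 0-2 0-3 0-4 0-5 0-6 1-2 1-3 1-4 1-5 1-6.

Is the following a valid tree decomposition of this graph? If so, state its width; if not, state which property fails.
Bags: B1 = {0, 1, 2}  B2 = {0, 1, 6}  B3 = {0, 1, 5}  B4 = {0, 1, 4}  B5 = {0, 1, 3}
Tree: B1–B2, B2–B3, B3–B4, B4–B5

Checking the three conditions: (i) the bags cover all of {0, 1, 2, 3, 4, 5, 6}; (ii) for each edge, some bag contains both endpoints; (iii) the bags containing any fixed vertex form a subtree. All hold, so the decomposition is valid with width 3 − 1 = 2.

Yes; width 2.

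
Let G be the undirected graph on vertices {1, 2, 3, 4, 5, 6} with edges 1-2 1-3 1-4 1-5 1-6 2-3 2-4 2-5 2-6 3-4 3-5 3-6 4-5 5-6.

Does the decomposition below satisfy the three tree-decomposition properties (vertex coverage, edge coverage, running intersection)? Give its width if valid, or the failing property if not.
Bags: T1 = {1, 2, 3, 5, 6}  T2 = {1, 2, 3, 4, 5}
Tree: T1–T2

Checking the three conditions: (i) the bags cover all of {1, 2, 3, 4, 5, 6}; (ii) for each edge, some bag contains both endpoints; (iii) the bags containing any fixed vertex form a subtree. All hold, so the decomposition is valid with width 5 − 1 = 4.

Yes; width 4.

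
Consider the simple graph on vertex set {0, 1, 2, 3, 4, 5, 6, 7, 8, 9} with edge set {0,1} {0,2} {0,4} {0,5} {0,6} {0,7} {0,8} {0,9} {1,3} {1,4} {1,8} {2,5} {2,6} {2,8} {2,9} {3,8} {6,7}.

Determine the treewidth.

2

A width-2 tree decomposition is:
Bags: B1 = {0, 2, 8}  B2 = {0, 2, 6}  B3 = {0, 2, 9}  B4 = {0, 1, 8}  B5 = {1, 3, 8}  B6 = {0, 6, 7}  B7 = {0, 1, 4}  B8 = {0, 2, 5}
Tree: B1–B2, B1–B3, B1–B4, B4–B5, B2–B6, B4–B7, B2–B8
The largest bag has 3 vertices, giving width 2; this decomposition certifies tw(G) ≤ 2. On the other hand G contains the 3-clique {0, 1, 8}. A clique must lie in a single bag of any decomposition, so no decomposition can have width below 2. Hence tw(G) = 2 exactly.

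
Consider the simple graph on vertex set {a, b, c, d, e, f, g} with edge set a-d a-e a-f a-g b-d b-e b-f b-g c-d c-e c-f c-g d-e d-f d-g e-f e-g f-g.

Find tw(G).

A width-4 tree decomposition is:
Bags: B1 = {b, d, e, f, g}  B2 = {c, d, e, f, g}  B3 = {a, d, e, f, g}
Tree: B1–B2, B1–B3
Each bag holds 5 vertices, so the decomposition has width 4, which upper-bounds the treewidth. Conversely, {c, d, e, f, g} is a clique of size 5, and the vertices of any clique must share a bag in every tree decomposition; so some bag has ≥ 5 vertices and tw(G) ≥ 4. Hence tw(G) = 4 exactly.

4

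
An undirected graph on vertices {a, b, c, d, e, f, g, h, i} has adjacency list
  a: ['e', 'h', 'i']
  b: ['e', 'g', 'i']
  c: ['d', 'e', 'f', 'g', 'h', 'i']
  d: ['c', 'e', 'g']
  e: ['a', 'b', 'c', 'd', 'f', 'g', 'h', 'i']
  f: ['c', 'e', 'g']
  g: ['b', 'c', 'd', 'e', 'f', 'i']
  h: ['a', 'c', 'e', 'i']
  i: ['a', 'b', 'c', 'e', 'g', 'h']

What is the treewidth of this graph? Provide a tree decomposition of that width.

Treewidth 3.
Bags: B1 = {c, e, g, i}  B2 = {b, e, g, i}  B3 = {c, d, e, g}  B4 = {c, e, h, i}  B5 = {a, e, h, i}  B6 = {c, e, f, g}
Tree: B1–B2, B1–B3, B1–B4, B4–B5, B3–B6

The largest bag has 4 vertices, giving width 3; this decomposition certifies tw(G) ≤ 3. For the lower bound, the 4 vertices {c, d, e, g} are pairwise adjacent, and any tree decomposition puts a clique entirely inside one bag — forcing width ≥ 3. Combining the bounds, tw(G) = 3.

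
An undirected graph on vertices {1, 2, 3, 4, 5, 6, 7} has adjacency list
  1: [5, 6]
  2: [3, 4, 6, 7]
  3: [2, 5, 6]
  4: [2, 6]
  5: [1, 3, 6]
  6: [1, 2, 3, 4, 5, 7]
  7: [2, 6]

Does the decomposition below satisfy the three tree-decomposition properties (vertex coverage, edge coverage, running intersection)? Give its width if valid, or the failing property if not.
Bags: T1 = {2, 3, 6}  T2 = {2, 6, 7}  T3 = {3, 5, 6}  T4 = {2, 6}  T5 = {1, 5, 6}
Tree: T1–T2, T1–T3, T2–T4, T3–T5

A tree decomposition must satisfy three properties: every vertex lies in some bag; for every edge, both endpoints lie together in some bag; and for every vertex, the bags containing it form a connected subtree. Here vertex 4 appears in no bag, so the decomposition is invalid.

No — vertex 4 appears in no bag.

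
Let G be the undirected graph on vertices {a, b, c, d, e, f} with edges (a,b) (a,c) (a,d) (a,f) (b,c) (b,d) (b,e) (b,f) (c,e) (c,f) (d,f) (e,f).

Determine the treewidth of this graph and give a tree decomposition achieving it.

Treewidth 3.
Bags: B1 = {a, b, d, f}  B2 = {a, b, c, f}  B3 = {b, c, e, f}
Tree: B1–B2, B2–B3

The largest bag has 4 vertices, giving width 3; this decomposition certifies tw(G) ≤ 3. For the lower bound, the 4 vertices {a, b, d, f} are pairwise adjacent, and any tree decomposition puts a clique entirely inside one bag — forcing width ≥ 3. Combining the bounds, tw(G) = 3.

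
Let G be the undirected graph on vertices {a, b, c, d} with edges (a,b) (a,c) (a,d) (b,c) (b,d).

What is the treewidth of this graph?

A width-2 tree decomposition is:
Bags: B1 = {a, b, d}  B2 = {a, b, c}
Tree: B1–B2
The largest bag has 3 vertices, giving width 2; this decomposition certifies tw(G) ≤ 2. On the other hand G contains the 3-clique {a, b, d}. A clique must lie in a single bag of any decomposition, so no decomposition can have width below 2. Hence tw(G) = 2 exactly.

2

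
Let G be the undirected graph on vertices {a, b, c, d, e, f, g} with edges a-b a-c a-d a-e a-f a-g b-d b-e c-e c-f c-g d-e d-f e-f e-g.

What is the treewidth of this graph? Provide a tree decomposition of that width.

Treewidth 3.
Bags: B1 = {a, b, d, e}  B2 = {a, d, e, f}  B3 = {a, c, e, f}  B4 = {a, c, e, g}
Tree: B1–B2, B2–B3, B3–B4

Every bag has size at most 4, so the width is 4 − 1 = 3 and tw(G) ≤ 3. On the other hand G contains the 4-clique {a, d, e, f}. A clique must lie in a single bag of any decomposition, so no decomposition can have width below 3. The upper and lower bounds meet at 3, so that is the treewidth.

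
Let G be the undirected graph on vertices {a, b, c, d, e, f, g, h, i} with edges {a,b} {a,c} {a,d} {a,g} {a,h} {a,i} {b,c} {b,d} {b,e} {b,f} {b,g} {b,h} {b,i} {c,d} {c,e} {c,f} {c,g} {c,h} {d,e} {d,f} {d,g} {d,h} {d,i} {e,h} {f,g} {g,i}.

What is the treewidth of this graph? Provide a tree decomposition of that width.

Treewidth 4.
One such decomposition:
Bags: B1 = {b, c, d, f, g}  B2 = {a, b, c, d, g}  B3 = {a, b, c, d, h}  B4 = {a, b, d, g, i}  B5 = {b, c, d, e, h}
Tree: B1–B2, B2–B3, B2–B4, B3–B5

Every bag has size at most 5, so the width is 5 − 1 = 4 and tw(G) ≤ 4. Conversely, {b, c, d, f, g} is a clique of size 5, and the vertices of any clique must share a bag in every tree decomposition; so some bag has ≥ 5 vertices and tw(G) ≥ 4. The upper and lower bounds meet at 4, so that is the treewidth.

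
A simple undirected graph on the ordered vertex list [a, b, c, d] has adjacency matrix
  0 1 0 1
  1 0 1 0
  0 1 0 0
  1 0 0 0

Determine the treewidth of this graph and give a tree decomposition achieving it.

Treewidth 1.
Bags: B1 = {a, d}  B2 = {a, b}  B3 = {b, c}
Tree: B1–B2, B2–B3

Every bag has size at most 2, so the width is 2 − 1 = 1 and tw(G) ≤ 1. Any graph with an edge has treewidth ≥ 1, and G has the edge a–d. Combining the bounds, tw(G) = 1.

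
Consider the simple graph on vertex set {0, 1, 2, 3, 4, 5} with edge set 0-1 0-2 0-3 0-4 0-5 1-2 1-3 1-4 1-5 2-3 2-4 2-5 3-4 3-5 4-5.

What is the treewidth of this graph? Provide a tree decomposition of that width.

With just one bag of size 6, the width is 6 − 1 = 5, so tw(G) ≤ 5. On the other hand G contains the 6-clique {0, 1, 2, 3, 4, 5}. A clique must lie in a single bag of any decomposition, so no decomposition can have width below 5. Hence tw(G) = 5 exactly.

Treewidth 5.
One optimal decomposition is:
Bags: B1 = {0, 1, 2, 3, 4, 5}
Tree: (single bag)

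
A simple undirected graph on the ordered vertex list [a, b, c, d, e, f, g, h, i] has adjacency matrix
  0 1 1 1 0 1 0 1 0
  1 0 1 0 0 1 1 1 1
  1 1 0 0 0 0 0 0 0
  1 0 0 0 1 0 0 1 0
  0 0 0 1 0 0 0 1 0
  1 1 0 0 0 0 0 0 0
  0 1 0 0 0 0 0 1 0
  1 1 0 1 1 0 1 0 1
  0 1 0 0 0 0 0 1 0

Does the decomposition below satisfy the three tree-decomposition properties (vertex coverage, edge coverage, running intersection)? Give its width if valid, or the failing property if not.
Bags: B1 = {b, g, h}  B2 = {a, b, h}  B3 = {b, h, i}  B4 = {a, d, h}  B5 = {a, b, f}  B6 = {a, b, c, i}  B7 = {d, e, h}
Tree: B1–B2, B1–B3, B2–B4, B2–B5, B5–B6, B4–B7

A tree decomposition must satisfy three properties: every vertex lies in some bag; for every edge, both endpoints lie together in some bag; and for every vertex, the bags containing it form a connected subtree. Here bags containing vertex i are not connected in the tree, so the decomposition is invalid.

No — bags containing vertex i are not connected in the tree.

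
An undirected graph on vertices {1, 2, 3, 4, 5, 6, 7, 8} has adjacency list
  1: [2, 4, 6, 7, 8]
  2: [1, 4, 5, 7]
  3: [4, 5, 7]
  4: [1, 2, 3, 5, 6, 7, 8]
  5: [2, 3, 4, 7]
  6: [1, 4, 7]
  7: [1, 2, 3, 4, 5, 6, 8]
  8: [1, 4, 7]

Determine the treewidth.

3

A width-3 tree decomposition is:
Bags: B1 = {2, 4, 5, 7}  B2 = {1, 2, 4, 7}  B3 = {1, 4, 7, 8}  B4 = {1, 4, 6, 7}  B5 = {3, 4, 5, 7}
Tree: B1–B2, B2–B3, B3–B4, B1–B5
The largest bag has 4 vertices, giving width 3; this decomposition certifies tw(G) ≤ 3. On the other hand G contains the 4-clique {1, 4, 7, 8}. A clique must lie in a single bag of any decomposition, so no decomposition can have width below 3. Combining the bounds, tw(G) = 3.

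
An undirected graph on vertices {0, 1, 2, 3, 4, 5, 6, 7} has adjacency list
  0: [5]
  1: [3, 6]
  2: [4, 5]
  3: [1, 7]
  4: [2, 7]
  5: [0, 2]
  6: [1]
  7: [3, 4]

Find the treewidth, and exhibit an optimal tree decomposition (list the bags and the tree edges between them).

The largest bag has 2 vertices, giving width 1; this decomposition certifies tw(G) ≤ 1. G has an edge, so its treewidth is at least 1. The upper and lower bounds meet at 1, so that is the treewidth.

Treewidth 1.
Bags: B1 = {0, 5}  B2 = {2, 5}  B3 = {2, 4}  B4 = {4, 7}  B5 = {3, 7}  B6 = {1, 3}  B7 = {1, 6}
Tree: B1–B2, B2–B3, B3–B4, B4–B5, B5–B6, B6–B7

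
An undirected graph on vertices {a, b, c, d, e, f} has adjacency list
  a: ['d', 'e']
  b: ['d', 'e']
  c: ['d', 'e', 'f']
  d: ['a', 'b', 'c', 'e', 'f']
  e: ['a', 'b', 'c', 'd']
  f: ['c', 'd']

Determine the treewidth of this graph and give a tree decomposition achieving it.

Each bag holds 3 vertices, so the decomposition has width 2, which upper-bounds the treewidth. Conversely, {c, d, e} is a clique of size 3, and the vertices of any clique must share a bag in every tree decomposition; so some bag has ≥ 3 vertices and tw(G) ≥ 2. The upper and lower bounds meet at 2, so that is the treewidth.

Treewidth 2.
One optimal decomposition is:
Bags: B1 = {c, d, f}  B2 = {c, d, e}  B3 = {a, d, e}  B4 = {b, d, e}
Tree: B1–B2, B2–B3, B3–B4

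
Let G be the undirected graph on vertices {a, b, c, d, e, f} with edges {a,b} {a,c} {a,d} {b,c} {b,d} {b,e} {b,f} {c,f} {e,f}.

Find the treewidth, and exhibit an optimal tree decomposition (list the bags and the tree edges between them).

Treewidth 2.
One such decomposition:
Bags: B1 = {a, b, c}  B2 = {b, c, f}  B3 = {b, e, f}  B4 = {a, b, d}
Tree: B1–B2, B2–B3, B1–B4

Each bag holds 3 vertices, so the decomposition has width 2, which upper-bounds the treewidth. For the lower bound, the 3 vertices {a, b, d} are pairwise adjacent, and any tree decomposition puts a clique entirely inside one bag — forcing width ≥ 2. Combining the bounds, tw(G) = 2.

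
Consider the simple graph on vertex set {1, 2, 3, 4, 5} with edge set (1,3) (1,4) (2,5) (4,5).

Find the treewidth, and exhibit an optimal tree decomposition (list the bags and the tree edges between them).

Every bag has size at most 2, so the width is 2 − 1 = 1 and tw(G) ≤ 1. G has an edge, so its treewidth is at least 1. The upper and lower bounds meet at 1, so that is the treewidth.

Treewidth 1.
One such decomposition:
Bags: B1 = {2, 5}  B2 = {4, 5}  B3 = {1, 4}  B4 = {1, 3}
Tree: B1–B2, B2–B3, B3–B4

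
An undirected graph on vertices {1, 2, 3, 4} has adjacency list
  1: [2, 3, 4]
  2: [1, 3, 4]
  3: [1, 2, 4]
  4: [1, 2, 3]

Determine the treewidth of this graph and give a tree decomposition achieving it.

With just one bag of size 4, the width is 4 − 1 = 3, so tw(G) ≤ 3. For the lower bound, the 4 vertices {1, 2, 3, 4} are pairwise adjacent, and any tree decomposition puts a clique entirely inside one bag — forcing width ≥ 3. Therefore the treewidth is 3.

Treewidth 3.
One such decomposition:
Bags: B1 = {1, 2, 3, 4}
Tree: (single bag)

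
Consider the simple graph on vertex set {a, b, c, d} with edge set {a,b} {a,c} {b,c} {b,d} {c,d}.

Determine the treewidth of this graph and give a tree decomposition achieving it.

Treewidth 2.
Bags: B1 = {a, b, c}  B2 = {b, c, d}
Tree: B1–B2

Every bag has size at most 3, so the width is 3 − 1 = 2 and tw(G) ≤ 2. On the other hand G contains the 3-clique {b, c, d}. A clique must lie in a single bag of any decomposition, so no decomposition can have width below 2. Hence tw(G) = 2 exactly.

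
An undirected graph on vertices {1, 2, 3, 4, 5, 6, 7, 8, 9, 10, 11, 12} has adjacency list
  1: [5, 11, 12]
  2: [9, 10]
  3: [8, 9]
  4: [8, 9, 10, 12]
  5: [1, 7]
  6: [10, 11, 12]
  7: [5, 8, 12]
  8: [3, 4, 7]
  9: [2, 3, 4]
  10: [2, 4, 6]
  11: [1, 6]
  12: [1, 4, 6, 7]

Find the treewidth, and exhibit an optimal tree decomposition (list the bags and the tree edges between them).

Each bag holds 4 vertices, so the decomposition has width 3, which upper-bounds the treewidth. For the lower bound: the 4 vertex sets {1,5,11}, {7}, {12}, {4,6,8,10} are disjoint, each induces a connected subgraph, and every pair is joined by at least one edge of G. Contracting each set to a single vertex therefore yields K_{4} as a minor, and since treewidth is minor-monotone, tw(G) ≥ tw(K_{4}) = 3. Hence tw(G) = 3 exactly.

Treewidth 3.
One optimal decomposition is:
Bags: B1 = {1, 5, 7, 11}  B2 = {1, 7, 11, 12}  B3 = {6, 7, 11, 12}  B4 = {6, 7, 8, 12}  B5 = {4, 6, 8, 12}  B6 = {4, 6, 8, 10}  B7 = {3, 4, 8, 10}  B8 = {3, 4, 9, 10}  B9 = {2, 3, 9, 10}
Tree: B1–B2, B2–B3, B3–B4, B4–B5, B5–B6, B6–B7, B7–B8, B8–B9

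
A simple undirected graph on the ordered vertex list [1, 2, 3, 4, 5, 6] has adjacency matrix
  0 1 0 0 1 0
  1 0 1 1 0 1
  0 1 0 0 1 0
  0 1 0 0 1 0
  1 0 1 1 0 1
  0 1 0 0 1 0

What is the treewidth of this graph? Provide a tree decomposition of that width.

Treewidth 2.
Bags: B1 = {2, 3, 5}  B2 = {1, 2, 5}  B3 = {2, 4, 5}  B4 = {2, 5, 6}
Tree: B1–B2, B2–B3, B3–B4

The largest bag has 3 vertices, giving width 2; this decomposition certifies tw(G) ≤ 2. The edges 5–3–2–1–5 form a cycle, so G is not a tree and its treewidth is at least 2. Combining the bounds, tw(G) = 2.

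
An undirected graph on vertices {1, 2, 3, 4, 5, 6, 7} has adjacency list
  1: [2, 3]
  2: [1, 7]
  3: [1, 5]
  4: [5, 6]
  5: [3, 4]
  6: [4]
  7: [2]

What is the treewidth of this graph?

A width-1 tree decomposition is:
Bags: B1 = {4, 6}  B2 = {4, 5}  B3 = {3, 5}  B4 = {1, 3}  B5 = {1, 2}  B6 = {2, 7}
Tree: B1–B2, B2–B3, B3–B4, B4–B5, B5–B6
Each bag holds 2 vertices, so the decomposition has width 1, which upper-bounds the treewidth. G has an edge, so its treewidth is at least 1. Therefore the treewidth is 1.

1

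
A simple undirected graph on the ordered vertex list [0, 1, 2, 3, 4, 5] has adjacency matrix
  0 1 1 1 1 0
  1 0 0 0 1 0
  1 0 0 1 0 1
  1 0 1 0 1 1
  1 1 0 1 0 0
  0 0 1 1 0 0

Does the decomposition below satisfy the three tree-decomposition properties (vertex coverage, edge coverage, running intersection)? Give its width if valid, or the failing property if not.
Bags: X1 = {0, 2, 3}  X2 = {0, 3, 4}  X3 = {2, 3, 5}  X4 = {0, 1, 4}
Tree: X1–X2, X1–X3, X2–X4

Vertex coverage: the bags together contain {0, 1, 2, 3, 4, 5}, the full vertex set. Edge coverage: each edge of G has both endpoints in at least one bag. Running intersection: for every vertex, the bags containing it form a connected subtree. All three properties hold, so this is a valid tree decomposition of width max|bag| − 1 = 2, and hence tw(G) ≤ 2.

Yes; width 2.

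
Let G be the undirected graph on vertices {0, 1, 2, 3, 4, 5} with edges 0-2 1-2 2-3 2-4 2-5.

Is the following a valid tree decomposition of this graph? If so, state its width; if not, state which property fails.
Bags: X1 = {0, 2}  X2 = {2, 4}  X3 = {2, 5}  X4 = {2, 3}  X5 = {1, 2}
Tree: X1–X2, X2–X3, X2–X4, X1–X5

Checking the three conditions: (i) the bags cover all of {0, 1, 2, 3, 4, 5}; (ii) for each edge, some bag contains both endpoints; (iii) the bags containing any fixed vertex form a subtree. All hold, so the decomposition is valid with width 2 − 1 = 1.

Yes; width 1.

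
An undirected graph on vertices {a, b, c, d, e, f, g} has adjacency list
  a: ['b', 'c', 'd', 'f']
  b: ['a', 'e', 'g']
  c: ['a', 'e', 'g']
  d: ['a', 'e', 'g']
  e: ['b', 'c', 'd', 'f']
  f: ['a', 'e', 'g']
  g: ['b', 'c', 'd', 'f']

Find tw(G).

A width-3 tree decomposition is:
Bags: B1 = {a, d, e, g}  B2 = {a, c, e, g}  B3 = {a, b, e, g}  B4 = {a, e, f, g}
Tree: B1–B2, B2–B3, B3–B4
Every bag has size at most 4, so the width is 4 − 1 = 3 and tw(G) ≤ 3. For the lower bound: the 4 vertex sets {d,g}, {a,c}, {e}, {b} are disjoint, each induces a connected subgraph, and every pair is joined by at least one edge of G. Contracting each set to a single vertex therefore yields K_{4} as a minor, and since treewidth is minor-monotone, tw(G) ≥ tw(K_{4}) = 3. Hence tw(G) = 3 exactly.

3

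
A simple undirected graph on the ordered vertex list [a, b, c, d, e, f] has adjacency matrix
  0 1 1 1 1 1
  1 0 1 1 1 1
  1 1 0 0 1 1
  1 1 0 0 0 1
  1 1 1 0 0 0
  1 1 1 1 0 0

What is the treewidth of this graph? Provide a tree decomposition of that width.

Treewidth 3.
One such decomposition:
Bags: B1 = {a, b, c, f}  B2 = {a, b, c, e}  B3 = {a, b, d, f}
Tree: B1–B2, B1–B3

Each bag holds 4 vertices, so the decomposition has width 3, which upper-bounds the treewidth. On the other hand G contains the 4-clique {a, b, d, f}. A clique must lie in a single bag of any decomposition, so no decomposition can have width below 3. Combining the bounds, tw(G) = 3.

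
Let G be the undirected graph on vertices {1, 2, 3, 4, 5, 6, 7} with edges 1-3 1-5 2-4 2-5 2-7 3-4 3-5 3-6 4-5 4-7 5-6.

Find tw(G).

2

A width-2 tree decomposition is:
Bags: B1 = {1, 3, 5}  B2 = {3, 4, 5}  B3 = {2, 4, 5}  B4 = {3, 5, 6}  B5 = {2, 4, 7}
Tree: B1–B2, B2–B3, B2–B4, B3–B5
Each bag holds 3 vertices, so the decomposition has width 2, which upper-bounds the treewidth. On the other hand G contains the 3-clique {2, 4, 5}. A clique must lie in a single bag of any decomposition, so no decomposition can have width below 2. Combining the bounds, tw(G) = 2.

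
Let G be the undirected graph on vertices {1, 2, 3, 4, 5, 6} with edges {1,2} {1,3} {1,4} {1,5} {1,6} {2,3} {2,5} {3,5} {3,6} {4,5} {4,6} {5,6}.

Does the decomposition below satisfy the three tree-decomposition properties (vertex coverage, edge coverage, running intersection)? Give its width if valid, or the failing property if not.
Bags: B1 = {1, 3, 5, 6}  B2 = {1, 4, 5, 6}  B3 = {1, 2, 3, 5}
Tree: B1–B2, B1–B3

Yes; width 3.

Checking the three conditions: (i) the bags cover all of {1, 2, 3, 4, 5, 6}; (ii) for each edge, some bag contains both endpoints; (iii) the bags containing any fixed vertex form a subtree. All hold, so the decomposition is valid with width 4 − 1 = 3.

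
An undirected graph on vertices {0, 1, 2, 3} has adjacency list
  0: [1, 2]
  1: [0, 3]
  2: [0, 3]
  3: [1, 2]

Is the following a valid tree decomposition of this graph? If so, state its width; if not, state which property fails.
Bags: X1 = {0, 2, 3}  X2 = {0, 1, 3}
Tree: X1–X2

Yes; width 2.

Vertex coverage: the bags together contain {0, 1, 2, 3}, the full vertex set. Edge coverage: each edge of G has both endpoints in at least one bag. Running intersection: for every vertex, the bags containing it form a connected subtree. All three properties hold, so this is a valid tree decomposition of width max|bag| − 1 = 2, and hence tw(G) ≤ 2.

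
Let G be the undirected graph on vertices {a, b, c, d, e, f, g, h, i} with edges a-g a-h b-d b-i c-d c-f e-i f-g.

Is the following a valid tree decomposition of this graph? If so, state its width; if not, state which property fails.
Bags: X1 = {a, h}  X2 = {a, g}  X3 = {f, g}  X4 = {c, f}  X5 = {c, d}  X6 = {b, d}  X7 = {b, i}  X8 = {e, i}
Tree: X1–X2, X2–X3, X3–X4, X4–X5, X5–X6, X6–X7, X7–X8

Every vertex of G appears in some bag (union = {a, b, c, d, e, f, g, h, i}); every edge is covered by a bag; and for each vertex v the set of bags containing v is connected in the bag tree. The decomposition is therefore valid. The largest bag has 2 vertices, so the width is 1.

Yes; width 1.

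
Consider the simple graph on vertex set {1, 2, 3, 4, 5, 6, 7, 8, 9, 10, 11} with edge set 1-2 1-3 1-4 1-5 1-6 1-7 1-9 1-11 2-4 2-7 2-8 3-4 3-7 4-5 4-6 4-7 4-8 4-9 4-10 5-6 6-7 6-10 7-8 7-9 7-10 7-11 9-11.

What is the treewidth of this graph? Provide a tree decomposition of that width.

Every bag has size at most 4, so the width is 4 − 1 = 3 and tw(G) ≤ 3. On the other hand G contains the 4-clique {1, 7, 9, 11}. A clique must lie in a single bag of any decomposition, so no decomposition can have width below 3. Combining the bounds, tw(G) = 3.

Treewidth 3.
Bags: B1 = {1, 4, 7, 9}  B2 = {1, 7, 9, 11}  B3 = {1, 2, 4, 7}  B4 = {1, 3, 4, 7}  B5 = {2, 4, 7, 8}  B6 = {1, 4, 6, 7}  B7 = {4, 6, 7, 10}  B8 = {1, 4, 5, 6}
Tree: B1–B2, B1–B3, B1–B4, B3–B5, B1–B6, B6–B7, B6–B8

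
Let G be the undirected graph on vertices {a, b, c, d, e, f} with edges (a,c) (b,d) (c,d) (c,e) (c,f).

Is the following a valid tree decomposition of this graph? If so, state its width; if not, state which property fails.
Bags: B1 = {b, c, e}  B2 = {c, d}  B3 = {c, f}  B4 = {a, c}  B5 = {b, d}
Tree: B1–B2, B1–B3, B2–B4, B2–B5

A tree decomposition must satisfy three properties: every vertex lies in some bag; for every edge, both endpoints lie together in some bag; and for every vertex, the bags containing it form a connected subtree. Here bags containing vertex b are not connected in the tree, so the decomposition is invalid.

No — bags containing vertex b are not connected in the tree.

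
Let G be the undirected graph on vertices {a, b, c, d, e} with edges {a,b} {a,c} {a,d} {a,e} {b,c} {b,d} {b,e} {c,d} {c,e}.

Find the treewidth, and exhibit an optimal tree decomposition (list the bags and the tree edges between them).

Treewidth 3.
One such decomposition:
Bags: B1 = {a, b, c, e}  B2 = {a, b, c, d}
Tree: B1–B2

Each bag holds 4 vertices, so the decomposition has width 3, which upper-bounds the treewidth. Conversely, {a, b, c, d} is a clique of size 4, and the vertices of any clique must share a bag in every tree decomposition; so some bag has ≥ 4 vertices and tw(G) ≥ 3. Hence tw(G) = 3 exactly.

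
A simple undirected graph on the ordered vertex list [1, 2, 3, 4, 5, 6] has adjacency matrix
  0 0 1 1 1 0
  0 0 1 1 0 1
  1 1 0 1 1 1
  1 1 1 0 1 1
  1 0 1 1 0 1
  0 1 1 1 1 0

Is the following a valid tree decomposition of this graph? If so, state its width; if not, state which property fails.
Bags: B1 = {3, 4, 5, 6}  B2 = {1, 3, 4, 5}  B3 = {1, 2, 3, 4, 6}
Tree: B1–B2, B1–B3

No — bags containing vertex 1 are not connected in the tree.

A tree decomposition must satisfy three properties: every vertex lies in some bag; for every edge, both endpoints lie together in some bag; and for every vertex, the bags containing it form a connected subtree. Here bags containing vertex 1 are not connected in the tree, so the decomposition is invalid.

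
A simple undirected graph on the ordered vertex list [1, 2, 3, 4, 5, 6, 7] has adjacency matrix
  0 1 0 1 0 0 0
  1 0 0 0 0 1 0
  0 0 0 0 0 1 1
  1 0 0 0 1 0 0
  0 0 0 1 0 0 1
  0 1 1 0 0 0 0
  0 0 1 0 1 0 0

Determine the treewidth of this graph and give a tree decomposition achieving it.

Every bag has size at most 3, so the width is 3 − 1 = 2 and tw(G) ≤ 2. For the lower bound, G contains the cycle 5–4–1–2–6–3–7–5, so G is not a forest; only forests have treewidth ≤ 1, hence tw(G) ≥ 2. Hence tw(G) = 2 exactly.

Treewidth 2.
One optimal decomposition is:
Bags: B1 = {1, 4, 5}  B2 = {1, 2, 5}  B3 = {2, 5, 6}  B4 = {3, 5, 6}  B5 = {3, 5, 7}
Tree: B1–B2, B2–B3, B3–B4, B4–B5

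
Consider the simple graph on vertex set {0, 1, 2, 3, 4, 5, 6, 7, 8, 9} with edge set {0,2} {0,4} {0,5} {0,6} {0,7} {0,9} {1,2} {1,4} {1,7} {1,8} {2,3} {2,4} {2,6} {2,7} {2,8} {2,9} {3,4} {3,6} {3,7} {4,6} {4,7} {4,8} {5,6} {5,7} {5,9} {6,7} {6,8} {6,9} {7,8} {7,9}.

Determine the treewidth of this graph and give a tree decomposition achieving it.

Every bag has size at most 5, so the width is 5 − 1 = 4 and tw(G) ≤ 4. Conversely, {0, 2, 6, 7, 9} is a clique of size 5, and the vertices of any clique must share a bag in every tree decomposition; so some bag has ≥ 5 vertices and tw(G) ≥ 4. Hence tw(G) = 4 exactly.

Treewidth 4.
One optimal decomposition is:
Bags: B1 = {2, 4, 6, 7, 8}  B2 = {0, 2, 4, 6, 7}  B3 = {2, 3, 4, 6, 7}  B4 = {0, 2, 6, 7, 9}  B5 = {0, 5, 6, 7, 9}  B6 = {1, 2, 4, 7, 8}
Tree: B1–B2, B2–B3, B2–B4, B4–B5, B1–B6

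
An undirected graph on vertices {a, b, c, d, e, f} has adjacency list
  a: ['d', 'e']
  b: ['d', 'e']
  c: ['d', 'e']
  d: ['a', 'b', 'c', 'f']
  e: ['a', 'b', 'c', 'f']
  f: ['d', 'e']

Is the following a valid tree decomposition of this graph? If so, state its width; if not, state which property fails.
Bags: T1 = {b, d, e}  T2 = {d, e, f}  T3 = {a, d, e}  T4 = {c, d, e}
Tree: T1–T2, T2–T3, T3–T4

Yes; width 2.

Vertex coverage: the bags together contain {a, b, c, d, e, f}, the full vertex set. Edge coverage: each edge of G has both endpoints in at least one bag. Running intersection: for every vertex, the bags containing it form a connected subtree. All three properties hold, so this is a valid tree decomposition of width max|bag| − 1 = 2, and hence tw(G) ≤ 2.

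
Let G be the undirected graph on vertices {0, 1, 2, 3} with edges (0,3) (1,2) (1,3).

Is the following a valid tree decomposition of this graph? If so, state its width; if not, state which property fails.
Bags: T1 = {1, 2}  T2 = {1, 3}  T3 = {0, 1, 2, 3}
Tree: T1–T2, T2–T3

No — bags containing vertex 2 are not connected in the tree.

A tree decomposition must satisfy three properties: every vertex lies in some bag; for every edge, both endpoints lie together in some bag; and for every vertex, the bags containing it form a connected subtree. Here bags containing vertex 2 are not connected in the tree, so the decomposition is invalid.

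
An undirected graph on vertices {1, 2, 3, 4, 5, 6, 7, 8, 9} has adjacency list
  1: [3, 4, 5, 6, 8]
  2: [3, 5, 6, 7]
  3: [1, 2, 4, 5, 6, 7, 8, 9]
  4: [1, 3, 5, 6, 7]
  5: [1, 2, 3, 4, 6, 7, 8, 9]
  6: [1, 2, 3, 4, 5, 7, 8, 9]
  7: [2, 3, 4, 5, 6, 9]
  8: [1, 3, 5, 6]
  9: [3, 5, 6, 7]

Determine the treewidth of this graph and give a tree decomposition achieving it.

Treewidth 4.
One such decomposition:
Bags: B1 = {3, 4, 5, 6, 7}  B2 = {3, 5, 6, 7, 9}  B3 = {2, 3, 5, 6, 7}  B4 = {1, 3, 4, 5, 6}  B5 = {1, 3, 5, 6, 8}
Tree: B1–B2, B1–B3, B1–B4, B4–B5

Each bag holds 5 vertices, so the decomposition has width 4, which upper-bounds the treewidth. For the lower bound, the 5 vertices {1, 3, 5, 6, 8} are pairwise adjacent, and any tree decomposition puts a clique entirely inside one bag — forcing width ≥ 4. The upper and lower bounds meet at 4, so that is the treewidth.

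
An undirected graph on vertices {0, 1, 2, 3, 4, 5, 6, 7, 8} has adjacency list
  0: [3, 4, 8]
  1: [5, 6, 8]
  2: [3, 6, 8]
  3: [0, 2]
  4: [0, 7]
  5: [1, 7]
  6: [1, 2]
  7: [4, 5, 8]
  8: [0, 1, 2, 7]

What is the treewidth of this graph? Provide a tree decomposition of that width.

Every bag has size at most 4, so the width is 4 − 1 = 3 and tw(G) ≤ 3. For the lower bound: the 4 vertex sets {1,5,6}, {2}, {8}, {0,3,4,7} are disjoint, each induces a connected subgraph, and every pair is joined by at least one edge of G. Contracting each set to a single vertex therefore yields K_{4} as a minor, and since treewidth is minor-monotone, tw(G) ≥ tw(K_{4}) = 3. Hence tw(G) = 3 exactly.

Treewidth 3.
Bags: B1 = {1, 2, 5, 6}  B2 = {1, 2, 5, 8}  B3 = {2, 5, 7, 8}  B4 = {2, 3, 7, 8}  B5 = {0, 3, 7, 8}  B6 = {0, 3, 4, 7}
Tree: B1–B2, B2–B3, B3–B4, B4–B5, B5–B6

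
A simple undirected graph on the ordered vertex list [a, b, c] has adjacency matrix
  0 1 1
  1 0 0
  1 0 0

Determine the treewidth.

1

A width-1 tree decomposition is:
Bags: B1 = {a, b}  B2 = {a, c}
Tree: B1–B2
Each bag holds 2 vertices, so the decomposition has width 1, which upper-bounds the treewidth. Any graph with an edge has treewidth ≥ 1, and G has the edge a–b. Combining the bounds, tw(G) = 1.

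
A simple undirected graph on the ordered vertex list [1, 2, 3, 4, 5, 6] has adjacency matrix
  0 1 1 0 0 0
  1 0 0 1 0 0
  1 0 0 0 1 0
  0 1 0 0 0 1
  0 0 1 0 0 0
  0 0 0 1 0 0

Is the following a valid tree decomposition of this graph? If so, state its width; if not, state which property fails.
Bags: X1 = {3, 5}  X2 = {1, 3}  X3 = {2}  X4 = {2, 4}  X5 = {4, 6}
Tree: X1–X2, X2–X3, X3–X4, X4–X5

A tree decomposition must satisfy three properties: every vertex lies in some bag; for every edge, both endpoints lie together in some bag; and for every vertex, the bags containing it form a connected subtree. Here edge (1,2) lies in no bag, so the decomposition is invalid.

No — edge (1,2) lies in no bag.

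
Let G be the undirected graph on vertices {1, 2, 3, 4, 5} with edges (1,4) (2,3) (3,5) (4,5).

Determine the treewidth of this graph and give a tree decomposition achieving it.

Every bag has size at most 2, so the width is 2 − 1 = 1 and tw(G) ≤ 1. Since G has at least one edge (e.g. 5–4), it is not an edgeless graph, so tw(G) ≥ 1. Therefore the treewidth is 1.

Treewidth 1.
One such decomposition:
Bags: B1 = {4, 5}  B2 = {3, 5}  B3 = {2, 3}  B4 = {1, 4}
Tree: B1–B2, B2–B3, B1–B4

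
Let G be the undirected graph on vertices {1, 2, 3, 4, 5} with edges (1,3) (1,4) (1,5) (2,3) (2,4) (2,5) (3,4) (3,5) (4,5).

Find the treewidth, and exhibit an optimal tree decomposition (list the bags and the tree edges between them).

The largest bag has 4 vertices, giving width 3; this decomposition certifies tw(G) ≤ 3. On the other hand G contains the 4-clique {1, 3, 4, 5}. A clique must lie in a single bag of any decomposition, so no decomposition can have width below 3. Therefore the treewidth is 3.

Treewidth 3.
One optimal decomposition is:
Bags: B1 = {1, 3, 4, 5}  B2 = {2, 3, 4, 5}
Tree: B1–B2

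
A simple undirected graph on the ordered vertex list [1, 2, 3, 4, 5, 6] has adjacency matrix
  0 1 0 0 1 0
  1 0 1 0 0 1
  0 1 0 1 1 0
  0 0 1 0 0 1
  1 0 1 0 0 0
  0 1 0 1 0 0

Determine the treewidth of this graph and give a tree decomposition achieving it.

Every bag has size at most 3, so the width is 3 − 1 = 2 and tw(G) ≤ 2. For the lower bound, G contains the cycle 1–5–3–2–1, so G is not a forest; only forests have treewidth ≤ 1, hence tw(G) ≥ 2. The upper and lower bounds meet at 2, so that is the treewidth.

Treewidth 2.
One optimal decomposition is:
Bags: B1 = {1, 2, 5}  B2 = {2, 3, 5}  B3 = {2, 3, 6}  B4 = {3, 4, 6}
Tree: B1–B2, B2–B3, B3–B4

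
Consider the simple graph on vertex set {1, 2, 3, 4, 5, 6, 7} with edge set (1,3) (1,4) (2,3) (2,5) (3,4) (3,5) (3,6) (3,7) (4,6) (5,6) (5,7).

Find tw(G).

A width-2 tree decomposition is:
Bags: B1 = {3, 5, 7}  B2 = {3, 5, 6}  B3 = {2, 3, 5}  B4 = {3, 4, 6}  B5 = {1, 3, 4}
Tree: B1–B2, B2–B3, B2–B4, B4–B5
The largest bag has 3 vertices, giving width 2; this decomposition certifies tw(G) ≤ 2. On the other hand G contains the 3-clique {1, 3, 4}. A clique must lie in a single bag of any decomposition, so no decomposition can have width below 2. Hence tw(G) = 2 exactly.

2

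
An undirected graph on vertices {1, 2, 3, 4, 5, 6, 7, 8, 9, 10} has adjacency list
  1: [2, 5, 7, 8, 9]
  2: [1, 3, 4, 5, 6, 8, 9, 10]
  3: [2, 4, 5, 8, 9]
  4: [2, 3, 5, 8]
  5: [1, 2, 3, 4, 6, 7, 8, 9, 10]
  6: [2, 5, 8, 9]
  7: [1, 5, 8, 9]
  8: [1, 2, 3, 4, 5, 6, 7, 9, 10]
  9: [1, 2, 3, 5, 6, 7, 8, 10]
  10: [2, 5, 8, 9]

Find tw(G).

A width-4 tree decomposition is:
Bags: B1 = {2, 3, 5, 8, 9}  B2 = {2, 5, 8, 9, 10}  B3 = {1, 2, 5, 8, 9}  B4 = {1, 5, 7, 8, 9}  B5 = {2, 3, 4, 5, 8}  B6 = {2, 5, 6, 8, 9}
Tree: B1–B2, B1–B3, B3–B4, B1–B5, B3–B6
The largest bag has 5 vertices, giving width 4; this decomposition certifies tw(G) ≤ 4. Conversely, {1, 2, 5, 8, 9} is a clique of size 5, and the vertices of any clique must share a bag in every tree decomposition; so some bag has ≥ 5 vertices and tw(G) ≥ 4. Combining the bounds, tw(G) = 4.

4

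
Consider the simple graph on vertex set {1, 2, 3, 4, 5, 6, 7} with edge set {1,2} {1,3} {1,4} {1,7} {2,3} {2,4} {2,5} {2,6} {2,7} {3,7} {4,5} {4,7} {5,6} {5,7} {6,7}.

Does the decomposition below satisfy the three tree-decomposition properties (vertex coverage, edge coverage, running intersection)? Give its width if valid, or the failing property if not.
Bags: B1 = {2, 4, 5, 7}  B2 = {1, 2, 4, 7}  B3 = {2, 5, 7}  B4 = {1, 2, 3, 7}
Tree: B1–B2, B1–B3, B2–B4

A tree decomposition must satisfy three properties: every vertex lies in some bag; for every edge, both endpoints lie together in some bag; and for every vertex, the bags containing it form a connected subtree. Here vertex 6 appears in no bag, so the decomposition is invalid.

No — vertex 6 appears in no bag.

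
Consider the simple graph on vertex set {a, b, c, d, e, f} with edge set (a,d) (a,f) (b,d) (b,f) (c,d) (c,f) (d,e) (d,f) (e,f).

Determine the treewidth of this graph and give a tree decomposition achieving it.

Treewidth 2.
One optimal decomposition is:
Bags: B1 = {c, d, f}  B2 = {a, d, f}  B3 = {d, e, f}  B4 = {b, d, f}
Tree: B1–B2, B2–B3, B2–B4

The largest bag has 3 vertices, giving width 2; this decomposition certifies tw(G) ≤ 2. For the lower bound, the 3 vertices {d, e, f} are pairwise adjacent, and any tree decomposition puts a clique entirely inside one bag — forcing width ≥ 2. The upper and lower bounds meet at 2, so that is the treewidth.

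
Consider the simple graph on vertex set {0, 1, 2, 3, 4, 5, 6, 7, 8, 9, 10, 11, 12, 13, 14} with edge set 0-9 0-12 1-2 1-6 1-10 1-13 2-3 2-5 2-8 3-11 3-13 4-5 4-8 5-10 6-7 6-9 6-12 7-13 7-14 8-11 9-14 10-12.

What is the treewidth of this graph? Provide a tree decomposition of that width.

Treewidth 3.
Bags: B1 = {3, 4, 8, 11}  B2 = {2, 3, 4, 8}  B3 = {2, 3, 4, 5}  B4 = {2, 3, 5, 13}  B5 = {1, 2, 5, 13}  B6 = {1, 5, 10, 13}  B7 = {1, 7, 10, 13}  B8 = {1, 6, 7, 10}  B9 = {6, 7, 10, 12}  B10 = {6, 7, 12, 14}  B11 = {6, 9, 12, 14}  B12 = {0, 9, 12, 14}
Tree: B1–B2, B2–B3, B3–B4, B4–B5, B5–B6, B6–B7, B7–B8, B8–B9, B9–B10, B10–B11, B11–B12

The largest bag has 4 vertices, giving width 3; this decomposition certifies tw(G) ≤ 3. For the lower bound: the 4 vertex sets {4,8,11}, {3}, {2}, {1,5,10,13} are disjoint, each induces a connected subgraph, and every pair is joined by at least one edge of G. Contracting each set to a single vertex therefore yields K_{4} as a minor, and since treewidth is minor-monotone, tw(G) ≥ tw(K_{4}) = 3. The upper and lower bounds meet at 3, so that is the treewidth.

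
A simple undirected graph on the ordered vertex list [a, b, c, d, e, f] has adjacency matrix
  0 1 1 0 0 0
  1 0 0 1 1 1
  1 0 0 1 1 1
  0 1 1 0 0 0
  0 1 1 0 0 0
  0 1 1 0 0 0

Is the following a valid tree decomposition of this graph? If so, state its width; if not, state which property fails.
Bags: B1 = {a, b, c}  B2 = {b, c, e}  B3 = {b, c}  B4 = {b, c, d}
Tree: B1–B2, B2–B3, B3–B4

No — vertex f appears in no bag.

A tree decomposition must satisfy three properties: every vertex lies in some bag; for every edge, both endpoints lie together in some bag; and for every vertex, the bags containing it form a connected subtree. Here vertex f appears in no bag, so the decomposition is invalid.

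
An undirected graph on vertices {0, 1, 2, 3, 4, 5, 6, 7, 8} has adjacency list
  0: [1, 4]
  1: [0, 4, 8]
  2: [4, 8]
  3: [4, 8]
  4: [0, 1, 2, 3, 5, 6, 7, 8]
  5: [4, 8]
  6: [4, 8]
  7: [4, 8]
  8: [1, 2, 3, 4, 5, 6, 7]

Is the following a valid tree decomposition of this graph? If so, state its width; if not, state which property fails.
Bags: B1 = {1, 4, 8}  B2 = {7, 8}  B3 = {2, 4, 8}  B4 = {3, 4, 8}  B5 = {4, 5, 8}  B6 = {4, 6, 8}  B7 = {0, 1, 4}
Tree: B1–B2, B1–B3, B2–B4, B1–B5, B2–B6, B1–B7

A tree decomposition must satisfy three properties: every vertex lies in some bag; for every edge, both endpoints lie together in some bag; and for every vertex, the bags containing it form a connected subtree. Here edge (4,7) lies in no bag, so the decomposition is invalid.

No — edge (4,7) lies in no bag.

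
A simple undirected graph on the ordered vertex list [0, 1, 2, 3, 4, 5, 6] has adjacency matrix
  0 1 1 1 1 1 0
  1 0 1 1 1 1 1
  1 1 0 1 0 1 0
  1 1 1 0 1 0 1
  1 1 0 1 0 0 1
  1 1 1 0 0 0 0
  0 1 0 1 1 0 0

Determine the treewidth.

3

A width-3 tree decomposition is:
Bags: B1 = {0, 1, 2, 3}  B2 = {0, 1, 3, 4}  B3 = {0, 1, 2, 5}  B4 = {1, 3, 4, 6}
Tree: B1–B2, B1–B3, B2–B4
Every bag has size at most 4, so the width is 4 − 1 = 3 and tw(G) ≤ 3. On the other hand G contains the 4-clique {0, 1, 2, 3}. A clique must lie in a single bag of any decomposition, so no decomposition can have width below 3. Combining the bounds, tw(G) = 3.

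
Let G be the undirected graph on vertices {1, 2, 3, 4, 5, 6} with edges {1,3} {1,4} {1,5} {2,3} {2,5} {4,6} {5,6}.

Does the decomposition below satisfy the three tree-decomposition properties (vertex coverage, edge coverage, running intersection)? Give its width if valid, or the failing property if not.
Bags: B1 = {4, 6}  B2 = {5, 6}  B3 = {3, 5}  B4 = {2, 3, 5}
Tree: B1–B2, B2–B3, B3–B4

No — vertex 1 appears in no bag.

A tree decomposition must satisfy three properties: every vertex lies in some bag; for every edge, both endpoints lie together in some bag; and for every vertex, the bags containing it form a connected subtree. Here vertex 1 appears in no bag, so the decomposition is invalid.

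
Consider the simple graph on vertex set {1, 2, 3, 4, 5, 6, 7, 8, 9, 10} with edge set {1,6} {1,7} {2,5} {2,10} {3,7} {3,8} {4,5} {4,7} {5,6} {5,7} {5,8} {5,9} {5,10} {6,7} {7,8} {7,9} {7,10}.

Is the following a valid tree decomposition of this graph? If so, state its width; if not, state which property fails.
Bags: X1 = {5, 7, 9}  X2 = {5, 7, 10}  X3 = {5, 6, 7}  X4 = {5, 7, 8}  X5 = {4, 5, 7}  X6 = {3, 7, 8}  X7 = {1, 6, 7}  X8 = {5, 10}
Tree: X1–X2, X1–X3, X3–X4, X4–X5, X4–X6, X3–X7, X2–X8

No — vertex 2 appears in no bag.

A tree decomposition must satisfy three properties: every vertex lies in some bag; for every edge, both endpoints lie together in some bag; and for every vertex, the bags containing it form a connected subtree. Here vertex 2 appears in no bag, so the decomposition is invalid.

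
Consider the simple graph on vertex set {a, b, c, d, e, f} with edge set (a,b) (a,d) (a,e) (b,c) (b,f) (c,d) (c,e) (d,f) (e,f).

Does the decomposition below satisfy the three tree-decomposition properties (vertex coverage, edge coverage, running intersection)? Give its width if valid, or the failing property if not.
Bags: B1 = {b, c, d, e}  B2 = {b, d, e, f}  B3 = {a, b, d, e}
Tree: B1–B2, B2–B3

Yes; width 3.

Vertex coverage: the bags together contain {a, b, c, d, e, f}, the full vertex set. Edge coverage: each edge of G has both endpoints in at least one bag. Running intersection: for every vertex, the bags containing it form a connected subtree. All three properties hold, so this is a valid tree decomposition of width max|bag| − 1 = 3, and hence tw(G) ≤ 3.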